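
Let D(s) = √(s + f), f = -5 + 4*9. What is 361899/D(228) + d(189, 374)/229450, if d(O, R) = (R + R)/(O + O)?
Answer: 187/21683025 + 361899*√259/259 ≈ 22487.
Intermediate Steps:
d(O, R) = R/O (d(O, R) = (2*R)/((2*O)) = (2*R)*(1/(2*O)) = R/O)
f = 31 (f = -5 + 36 = 31)
D(s) = √(31 + s) (D(s) = √(s + 31) = √(31 + s))
361899/D(228) + d(189, 374)/229450 = 361899/(√(31 + 228)) + (374/189)/229450 = 361899/(√259) + (374*(1/189))*(1/229450) = 361899*(√259/259) + (374/189)*(1/229450) = 361899*√259/259 + 187/21683025 = 187/21683025 + 361899*√259/259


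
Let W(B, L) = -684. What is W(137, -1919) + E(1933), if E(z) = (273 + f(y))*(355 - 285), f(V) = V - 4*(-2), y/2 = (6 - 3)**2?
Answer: 20246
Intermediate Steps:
y = 18 (y = 2*(6 - 3)**2 = 2*3**2 = 2*9 = 18)
f(V) = 8 + V (f(V) = V + 8 = 8 + V)
E(z) = 20930 (E(z) = (273 + (8 + 18))*(355 - 285) = (273 + 26)*70 = 299*70 = 20930)
W(137, -1919) + E(1933) = -684 + 20930 = 20246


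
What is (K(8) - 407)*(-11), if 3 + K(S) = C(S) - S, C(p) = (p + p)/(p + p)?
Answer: 4587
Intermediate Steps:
C(p) = 1 (C(p) = (2*p)/((2*p)) = (2*p)*(1/(2*p)) = 1)
K(S) = -2 - S (K(S) = -3 + (1 - S) = -2 - S)
(K(8) - 407)*(-11) = ((-2 - 1*8) - 407)*(-11) = ((-2 - 8) - 407)*(-11) = (-10 - 407)*(-11) = -417*(-11) = 4587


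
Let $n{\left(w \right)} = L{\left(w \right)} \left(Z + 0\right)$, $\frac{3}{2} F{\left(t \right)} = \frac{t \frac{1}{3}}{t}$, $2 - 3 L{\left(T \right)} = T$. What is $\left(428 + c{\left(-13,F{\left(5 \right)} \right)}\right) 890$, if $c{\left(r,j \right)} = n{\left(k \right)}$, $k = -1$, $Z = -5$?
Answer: $376470$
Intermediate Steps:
$L{\left(T \right)} = \frac{2}{3} - \frac{T}{3}$
$F{\left(t \right)} = \frac{2}{9}$ ($F{\left(t \right)} = \frac{2 \frac{t \frac{1}{3}}{t}}{3} = \frac{2 \frac{\frac{1}{3} t}{t}}{3} = \frac{2}{3} \cdot \frac{1}{3} = \frac{2}{9}$)
$n{\left(w \right)} = - \frac{10}{3} + \frac{5 w}{3}$ ($n{\left(w \right)} = \left(\frac{2}{3} - \frac{w}{3}\right) \left(-5 + 0\right) = \left(\frac{2}{3} - \frac{w}{3}\right) \left(-5\right) = - \frac{10}{3} + \frac{5 w}{3}$)
$c{\left(r,j \right)} = -5$ ($c{\left(r,j \right)} = - \frac{10}{3} + \frac{5}{3} \left(-1\right) = - \frac{10}{3} - \frac{5}{3} = -5$)
$\left(428 + c{\left(-13,F{\left(5 \right)} \right)}\right) 890 = \left(428 - 5\right) 890 = 423 \cdot 890 = 376470$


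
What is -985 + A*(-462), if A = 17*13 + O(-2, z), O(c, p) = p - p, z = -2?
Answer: -103087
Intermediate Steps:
O(c, p) = 0
A = 221 (A = 17*13 + 0 = 221 + 0 = 221)
-985 + A*(-462) = -985 + 221*(-462) = -985 - 102102 = -103087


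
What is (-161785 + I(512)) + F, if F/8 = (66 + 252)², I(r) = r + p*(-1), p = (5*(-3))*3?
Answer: 647764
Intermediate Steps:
p = -45 (p = -15*3 = -45)
I(r) = 45 + r (I(r) = r - 45*(-1) = r + 45 = 45 + r)
F = 808992 (F = 8*(66 + 252)² = 8*318² = 8*101124 = 808992)
(-161785 + I(512)) + F = (-161785 + (45 + 512)) + 808992 = (-161785 + 557) + 808992 = -161228 + 808992 = 647764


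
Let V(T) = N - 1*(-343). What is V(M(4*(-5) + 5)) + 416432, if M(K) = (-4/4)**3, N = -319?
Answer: 416456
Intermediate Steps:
M(K) = -1 (M(K) = (-4*1/4)**3 = (-1)**3 = -1)
V(T) = 24 (V(T) = -319 - 1*(-343) = -319 + 343 = 24)
V(M(4*(-5) + 5)) + 416432 = 24 + 416432 = 416456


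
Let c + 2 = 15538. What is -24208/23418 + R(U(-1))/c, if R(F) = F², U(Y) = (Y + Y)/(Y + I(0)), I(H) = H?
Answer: -47000227/45477756 ≈ -1.0335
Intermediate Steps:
c = 15536 (c = -2 + 15538 = 15536)
U(Y) = 2 (U(Y) = (Y + Y)/(Y + 0) = (2*Y)/Y = 2)
-24208/23418 + R(U(-1))/c = -24208/23418 + 2²/15536 = -24208*1/23418 + 4*(1/15536) = -12104/11709 + 1/3884 = -47000227/45477756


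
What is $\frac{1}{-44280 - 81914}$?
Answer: $- \frac{1}{126194} \approx -7.9243 \cdot 10^{-6}$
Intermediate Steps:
$\frac{1}{-44280 - 81914} = \frac{1}{-126194} = - \frac{1}{126194}$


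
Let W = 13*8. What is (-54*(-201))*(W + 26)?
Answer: 1411020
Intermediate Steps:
W = 104
(-54*(-201))*(W + 26) = (-54*(-201))*(104 + 26) = 10854*130 = 1411020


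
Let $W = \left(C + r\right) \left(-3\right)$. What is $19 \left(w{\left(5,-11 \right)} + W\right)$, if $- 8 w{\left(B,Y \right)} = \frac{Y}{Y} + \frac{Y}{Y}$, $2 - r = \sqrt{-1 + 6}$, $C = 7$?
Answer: $- \frac{2071}{4} + 57 \sqrt{5} \approx -390.29$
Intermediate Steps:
$r = 2 - \sqrt{5}$ ($r = 2 - \sqrt{-1 + 6} = 2 - \sqrt{5} \approx -0.23607$)
$w{\left(B,Y \right)} = - \frac{1}{4}$ ($w{\left(B,Y \right)} = - \frac{\frac{Y}{Y} + \frac{Y}{Y}}{8} = - \frac{1 + 1}{8} = \left(- \frac{1}{8}\right) 2 = - \frac{1}{4}$)
$W = -27 + 3 \sqrt{5}$ ($W = \left(7 + \left(2 - \sqrt{5}\right)\right) \left(-3\right) = \left(9 - \sqrt{5}\right) \left(-3\right) = -27 + 3 \sqrt{5} \approx -20.292$)
$19 \left(w{\left(5,-11 \right)} + W\right) = 19 \left(- \frac{1}{4} - \left(27 - 3 \sqrt{5}\right)\right) = 19 \left(- \frac{109}{4} + 3 \sqrt{5}\right) = - \frac{2071}{4} + 57 \sqrt{5}$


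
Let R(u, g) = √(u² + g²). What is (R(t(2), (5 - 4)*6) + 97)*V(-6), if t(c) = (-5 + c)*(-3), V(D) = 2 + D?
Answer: -388 - 12*√13 ≈ -431.27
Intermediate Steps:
t(c) = 15 - 3*c
R(u, g) = √(g² + u²)
(R(t(2), (5 - 4)*6) + 97)*V(-6) = (√(((5 - 4)*6)² + (15 - 3*2)²) + 97)*(2 - 6) = (√((1*6)² + (15 - 6)²) + 97)*(-4) = (√(6² + 9²) + 97)*(-4) = (√(36 + 81) + 97)*(-4) = (√117 + 97)*(-4) = (3*√13 + 97)*(-4) = (97 + 3*√13)*(-4) = -388 - 12*√13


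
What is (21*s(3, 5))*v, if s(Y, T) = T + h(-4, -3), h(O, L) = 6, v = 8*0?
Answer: 0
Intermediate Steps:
v = 0
s(Y, T) = 6 + T (s(Y, T) = T + 6 = 6 + T)
(21*s(3, 5))*v = (21*(6 + 5))*0 = (21*11)*0 = 231*0 = 0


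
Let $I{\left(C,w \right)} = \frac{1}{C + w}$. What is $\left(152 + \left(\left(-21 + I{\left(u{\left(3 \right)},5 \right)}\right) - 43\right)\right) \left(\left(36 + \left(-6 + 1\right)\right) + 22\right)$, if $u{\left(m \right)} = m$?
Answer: $\frac{37365}{8} \approx 4670.6$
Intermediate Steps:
$\left(152 + \left(\left(-21 + I{\left(u{\left(3 \right)},5 \right)}\right) - 43\right)\right) \left(\left(36 + \left(-6 + 1\right)\right) + 22\right) = \left(152 - \left(64 - \frac{1}{3 + 5}\right)\right) \left(\left(36 + \left(-6 + 1\right)\right) + 22\right) = \left(152 - \left(64 - \frac{1}{8}\right)\right) \left(\left(36 - 5\right) + 22\right) = \left(152 + \left(\left(-21 + \frac{1}{8}\right) - 43\right)\right) \left(31 + 22\right) = \left(152 - \frac{511}{8}\right) 53 = \frac{705}{8} \cdot 53 = \frac{37365}{8}$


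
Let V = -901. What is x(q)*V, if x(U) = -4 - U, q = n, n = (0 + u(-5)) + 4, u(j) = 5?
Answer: 11713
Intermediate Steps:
n = 9 (n = (0 + 5) + 4 = 5 + 4 = 9)
q = 9
x(q)*V = (-4 - 1*9)*(-901) = (-4 - 9)*(-901) = -13*(-901) = 11713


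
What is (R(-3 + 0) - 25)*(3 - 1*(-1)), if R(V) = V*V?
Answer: -64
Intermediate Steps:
R(V) = V**2
(R(-3 + 0) - 25)*(3 - 1*(-1)) = ((-3 + 0)**2 - 25)*(3 - 1*(-1)) = ((-3)**2 - 25)*(3 + 1) = (9 - 25)*4 = -16*4 = -64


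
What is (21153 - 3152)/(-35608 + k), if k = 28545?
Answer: -18001/7063 ≈ -2.5486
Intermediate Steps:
(21153 - 3152)/(-35608 + k) = (21153 - 3152)/(-35608 + 28545) = 18001/(-7063) = 18001*(-1/7063) = -18001/7063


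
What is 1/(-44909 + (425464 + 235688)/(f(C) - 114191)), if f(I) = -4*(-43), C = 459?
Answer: -114019/5121140423 ≈ -2.2264e-5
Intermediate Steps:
f(I) = 172
1/(-44909 + (425464 + 235688)/(f(C) - 114191)) = 1/(-44909 + (425464 + 235688)/(172 - 114191)) = 1/(-44909 + 661152/(-114019)) = 1/(-44909 + 661152*(-1/114019)) = 1/(-44909 - 661152/114019) = 1/(-5121140423/114019) = -114019/5121140423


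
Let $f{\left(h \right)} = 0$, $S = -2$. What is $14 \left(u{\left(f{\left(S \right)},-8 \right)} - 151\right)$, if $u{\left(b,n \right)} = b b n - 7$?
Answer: $-2212$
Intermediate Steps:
$u{\left(b,n \right)} = -7 + n b^{2}$ ($u{\left(b,n \right)} = b^{2} n - 7 = n b^{2} - 7 = -7 + n b^{2}$)
$14 \left(u{\left(f{\left(S \right)},-8 \right)} - 151\right) = 14 \left(\left(-7 - 8 \cdot 0^{2}\right) - 151\right) = 14 \left(\left(-7 - 0\right) - 151\right) = 14 \left(\left(-7 + 0\right) - 151\right) = 14 \left(-7 - 151\right) = 14 \left(-158\right) = -2212$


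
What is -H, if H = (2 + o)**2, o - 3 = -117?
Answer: -12544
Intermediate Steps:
o = -114 (o = 3 - 117 = -114)
H = 12544 (H = (2 - 114)**2 = (-112)**2 = 12544)
-H = -1*12544 = -12544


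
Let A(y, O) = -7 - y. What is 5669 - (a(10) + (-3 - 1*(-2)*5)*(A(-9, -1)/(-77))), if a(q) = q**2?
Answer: 61261/11 ≈ 5569.2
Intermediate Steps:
5669 - (a(10) + (-3 - 1*(-2)*5)*(A(-9, -1)/(-77))) = 5669 - (10**2 + (-3 - 1*(-2)*5)*((-7 - 1*(-9))/(-77))) = 5669 - (100 + (-3 + 2*5)*((-7 + 9)*(-1/77))) = 5669 - (100 + (-3 + 10)*(2*(-1/77))) = 5669 - (100 + 7*(-2/77)) = 5669 - (100 - 2/11) = 5669 - 1*1098/11 = 5669 - 1098/11 = 61261/11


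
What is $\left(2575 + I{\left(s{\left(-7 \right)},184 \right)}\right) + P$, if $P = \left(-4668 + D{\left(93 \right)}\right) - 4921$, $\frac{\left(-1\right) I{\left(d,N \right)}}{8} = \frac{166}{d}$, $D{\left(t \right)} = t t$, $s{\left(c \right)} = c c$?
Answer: $\frac{78787}{49} \approx 1607.9$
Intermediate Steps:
$s{\left(c \right)} = c^{2}$
$D{\left(t \right)} = t^{2}$
$I{\left(d,N \right)} = - \frac{1328}{d}$ ($I{\left(d,N \right)} = - 8 \frac{166}{d} = - \frac{1328}{d}$)
$P = -940$ ($P = \left(-4668 + 93^{2}\right) - 4921 = \left(-4668 + 8649\right) - 4921 = 3981 - 4921 = -940$)
$\left(2575 + I{\left(s{\left(-7 \right)},184 \right)}\right) + P = \left(2575 - \frac{1328}{\left(-7\right)^{2}}\right) - 940 = \left(2575 - \frac{1328}{49}\right) - 940 = \frac{124847}{49} - 940 = \frac{78787}{49}$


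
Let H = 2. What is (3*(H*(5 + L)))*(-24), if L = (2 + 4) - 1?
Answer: -1440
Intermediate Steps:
L = 5 (L = 6 - 1 = 5)
(3*(H*(5 + L)))*(-24) = (3*(2*(5 + 5)))*(-24) = (3*(2*10))*(-24) = (3*20)*(-24) = 60*(-24) = -1440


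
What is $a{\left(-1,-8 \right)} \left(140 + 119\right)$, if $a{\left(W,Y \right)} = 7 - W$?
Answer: $2072$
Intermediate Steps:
$a{\left(-1,-8 \right)} \left(140 + 119\right) = \left(7 - -1\right) \left(140 + 119\right) = \left(7 + 1\right) 259 = 8 \cdot 259 = 2072$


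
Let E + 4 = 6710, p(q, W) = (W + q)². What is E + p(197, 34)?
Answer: 60067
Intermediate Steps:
E = 6706 (E = -4 + 6710 = 6706)
E + p(197, 34) = 6706 + (34 + 197)² = 6706 + 231² = 6706 + 53361 = 60067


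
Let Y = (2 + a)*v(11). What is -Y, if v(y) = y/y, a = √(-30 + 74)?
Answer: -2 - 2*√11 ≈ -8.6333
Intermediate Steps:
a = 2*√11 (a = √44 = 2*√11 ≈ 6.6332)
v(y) = 1
Y = 2 + 2*√11 (Y = (2 + 2*√11)*1 = 2 + 2*√11 ≈ 8.6333)
-Y = -(2 + 2*√11) = -2 - 2*√11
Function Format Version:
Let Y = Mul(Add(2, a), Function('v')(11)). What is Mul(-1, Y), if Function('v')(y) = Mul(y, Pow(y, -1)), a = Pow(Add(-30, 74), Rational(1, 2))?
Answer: Add(-2, Mul(-2, Pow(11, Rational(1, 2)))) ≈ -8.6333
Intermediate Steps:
a = Mul(2, Pow(11, Rational(1, 2))) (a = Pow(44, Rational(1, 2)) = Mul(2, Pow(11, Rational(1, 2))) ≈ 6.6332)
Function('v')(y) = 1
Y = Add(2, Mul(2, Pow(11, Rational(1, 2)))) (Y = Mul(Add(2, Mul(2, Pow(11, Rational(1, 2)))), 1) = Add(2, Mul(2, Pow(11, Rational(1, 2)))) ≈ 8.6333)
Mul(-1, Y) = Mul(-1, Add(2, Mul(2, Pow(11, Rational(1, 2))))) = Add(-2, Mul(-2, Pow(11, Rational(1, 2))))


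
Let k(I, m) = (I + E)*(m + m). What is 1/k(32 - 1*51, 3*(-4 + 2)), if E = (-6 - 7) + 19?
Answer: 1/156 ≈ 0.0064103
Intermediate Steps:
E = 6 (E = -13 + 19 = 6)
k(I, m) = 2*m*(6 + I) (k(I, m) = (I + 6)*(m + m) = (6 + I)*(2*m) = 2*m*(6 + I))
1/k(32 - 1*51, 3*(-4 + 2)) = 1/(2*(3*(-4 + 2))*(6 + (32 - 1*51))) = 1/(2*(3*(-2))*(6 + (32 - 51))) = 1/(2*(-6)*(6 - 19)) = 1/(2*(-6)*(-13)) = 1/156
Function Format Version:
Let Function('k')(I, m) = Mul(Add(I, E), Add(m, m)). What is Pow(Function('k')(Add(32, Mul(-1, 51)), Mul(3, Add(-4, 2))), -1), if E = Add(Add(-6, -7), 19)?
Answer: Rational(1, 156) ≈ 0.0064103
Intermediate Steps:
E = 6 (E = Add(-13, 19) = 6)
Function('k')(I, m) = Mul(2, m, Add(6, I)) (Function('k')(I, m) = Mul(Add(I, 6), Add(m, m)) = Mul(Add(6, I), Mul(2, m)) = Mul(2, m, Add(6, I)))
Pow(Function('k')(Add(32, Mul(-1, 51)), Mul(3, Add(-4, 2))), -1) = Pow(Mul(2, Mul(3, Add(-4, 2)), Add(6, Add(32, Mul(-1, 51)))), -1) = Pow(Mul(2, Mul(3, -2), Add(6, Add(32, -51))), -1) = Pow(Mul(2, -6, Add(6, -19)), -1) = Pow(Mul(2, -6, -13), -1) = Pow(156, -1) = Rational(1, 156)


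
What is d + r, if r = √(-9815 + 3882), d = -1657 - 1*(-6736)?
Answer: 5079 + I*√5933 ≈ 5079.0 + 77.026*I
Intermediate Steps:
d = 5079 (d = -1657 + 6736 = 5079)
r = I*√5933 (r = √(-5933) = I*√5933 ≈ 77.026*I)
d + r = 5079 + I*√5933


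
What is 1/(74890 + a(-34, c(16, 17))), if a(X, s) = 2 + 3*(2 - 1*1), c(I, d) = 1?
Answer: 1/74895 ≈ 1.3352e-5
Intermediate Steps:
a(X, s) = 5 (a(X, s) = 2 + 3*(2 - 1) = 2 + 3*1 = 2 + 3 = 5)
1/(74890 + a(-34, c(16, 17))) = 1/(74890 + 5) = 1/74895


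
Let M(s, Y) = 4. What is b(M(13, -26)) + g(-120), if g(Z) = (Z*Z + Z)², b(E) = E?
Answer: 203918404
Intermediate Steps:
g(Z) = (Z + Z²)² (g(Z) = (Z² + Z)² = (Z + Z²)²)
b(M(13, -26)) + g(-120) = 4 + (-120)²*(1 - 120)² = 4 + 14400*(-119)² = 4 + 14400*14161 = 4 + 203918400 = 203918404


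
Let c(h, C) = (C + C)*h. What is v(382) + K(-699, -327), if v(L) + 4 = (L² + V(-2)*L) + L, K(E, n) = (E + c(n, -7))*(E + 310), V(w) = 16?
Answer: -1356517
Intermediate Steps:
c(h, C) = 2*C*h (c(h, C) = (2*C)*h = 2*C*h)
K(E, n) = (310 + E)*(E - 14*n) (K(E, n) = (E + 2*(-7)*n)*(E + 310) = (E - 14*n)*(310 + E) = (310 + E)*(E - 14*n))
v(L) = -4 + L² + 17*L (v(L) = -4 + ((L² + 16*L) + L) = -4 + (L² + 17*L) = -4 + L² + 17*L)
v(382) + K(-699, -327) = (-4 + 382² + 17*382) + ((-699)² - 4340*(-327) + 310*(-699) - 14*(-699)*(-327)) = (-4 + 145924 + 6494) + (488601 + 1419180 - 216690 - 3200022) = 152414 - 1508931 = -1356517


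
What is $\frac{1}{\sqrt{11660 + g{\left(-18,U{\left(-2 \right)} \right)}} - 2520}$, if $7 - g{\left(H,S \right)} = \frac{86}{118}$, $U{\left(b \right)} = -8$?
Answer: $- \frac{2124}{5342647} - \frac{\sqrt{40610290}}{373985290} \approx -0.0004146$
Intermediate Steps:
$g{\left(H,S \right)} = \frac{370}{59}$ ($g{\left(H,S \right)} = 7 - \frac{86}{118} = 7 - 86 \cdot \frac{1}{118} = 7 - \frac{43}{59} = \frac{370}{59}$)
$\frac{1}{\sqrt{11660 + g{\left(-18,U{\left(-2 \right)} \right)}} - 2520} = \frac{1}{\sqrt{11660 + \frac{370}{59}} - 2520} = \frac{1}{\sqrt{\frac{688310}{59}} - 2520} = \frac{1}{\frac{\sqrt{40610290}}{59} - 2520} = \frac{1}{-2520 + \frac{\sqrt{40610290}}{59}}$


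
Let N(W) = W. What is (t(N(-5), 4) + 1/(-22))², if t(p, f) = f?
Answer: 7569/484 ≈ 15.638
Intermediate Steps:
(t(N(-5), 4) + 1/(-22))² = (4 + 1/(-22))² = (4 - 1/22)² = (87/22)² = 7569/484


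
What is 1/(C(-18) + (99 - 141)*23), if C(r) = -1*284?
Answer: -1/1250 ≈ -0.00080000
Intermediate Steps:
C(r) = -284
1/(C(-18) + (99 - 141)*23) = 1/(-284 + (99 - 141)*23) = 1/(-284 - 42*23) = 1/(-284 - 966) = 1/(-1250) = -1/1250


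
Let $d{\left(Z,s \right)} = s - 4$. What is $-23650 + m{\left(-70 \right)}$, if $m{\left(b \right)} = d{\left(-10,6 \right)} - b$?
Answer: $-23578$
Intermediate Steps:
$d{\left(Z,s \right)} = -4 + s$
$m{\left(b \right)} = 2 - b$ ($m{\left(b \right)} = \left(-4 + 6\right) - b = 2 - b$)
$-23650 + m{\left(-70 \right)} = -23650 + \left(2 - -70\right) = -23650 + \left(2 + 70\right) = -23650 + 72 = -23578$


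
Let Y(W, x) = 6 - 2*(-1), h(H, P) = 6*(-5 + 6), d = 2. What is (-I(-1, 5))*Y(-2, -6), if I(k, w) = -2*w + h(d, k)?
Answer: 32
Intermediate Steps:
h(H, P) = 6 (h(H, P) = 6*1 = 6)
Y(W, x) = 8 (Y(W, x) = 6 + 2 = 8)
I(k, w) = 6 - 2*w (I(k, w) = -2*w + 6 = 6 - 2*w)
(-I(-1, 5))*Y(-2, -6) = -(6 - 2*5)*8 = -(6 - 10)*8 = -1*(-4)*8 = 4*8 = 32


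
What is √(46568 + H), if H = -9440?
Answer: 2*√9282 ≈ 192.69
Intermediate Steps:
√(46568 + H) = √(46568 - 9440) = √37128 = 2*√9282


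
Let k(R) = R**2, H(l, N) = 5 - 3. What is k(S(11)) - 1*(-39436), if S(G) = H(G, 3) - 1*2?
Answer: 39436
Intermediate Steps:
H(l, N) = 2
S(G) = 0 (S(G) = 2 - 1*2 = 2 - 2 = 0)
k(S(11)) - 1*(-39436) = 0**2 - 1*(-39436) = 0 + 39436 = 39436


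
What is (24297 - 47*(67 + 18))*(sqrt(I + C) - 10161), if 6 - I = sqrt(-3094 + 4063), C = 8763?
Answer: -206288622 + 20302*sqrt(8769 - sqrt(969)) ≈ -2.0439e+8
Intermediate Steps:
I = 6 - sqrt(969) (I = 6 - sqrt(-3094 + 4063) = 6 - sqrt(969) ≈ -25.129)
(24297 - 47*(67 + 18))*(sqrt(I + C) - 10161) = (24297 - 47*(67 + 18))*(sqrt((6 - sqrt(969)) + 8763) - 10161) = (24297 - 47*85)*(sqrt(8769 - sqrt(969)) - 10161) = (24297 - 3995)*(-10161 + sqrt(8769 - sqrt(969))) = 20302*(-10161 + sqrt(8769 - sqrt(969))) = -206288622 + 20302*sqrt(8769 - sqrt(969))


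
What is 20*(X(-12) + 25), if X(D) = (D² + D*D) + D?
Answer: 6020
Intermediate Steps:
X(D) = D + 2*D² (X(D) = (D² + D²) + D = 2*D² + D = D + 2*D²)
20*(X(-12) + 25) = 20*(-12*(1 + 2*(-12)) + 25) = 20*(-12*(1 - 24) + 25) = 20*(-12*(-23) + 25) = 20*(276 + 25) = 20*301 = 6020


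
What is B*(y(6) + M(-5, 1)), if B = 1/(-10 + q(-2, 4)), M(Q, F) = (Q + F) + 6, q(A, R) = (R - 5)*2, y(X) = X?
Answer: -2/3 ≈ -0.66667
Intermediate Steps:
q(A, R) = -10 + 2*R (q(A, R) = (-5 + R)*2 = -10 + 2*R)
M(Q, F) = 6 + F + Q (M(Q, F) = (F + Q) + 6 = 6 + F + Q)
B = -1/12 (B = 1/(-10 + (-10 + 2*4)) = 1/(-10 + (-10 + 8)) = 1/(-10 - 2) = 1/(-12) = -1/12 ≈ -0.083333)
B*(y(6) + M(-5, 1)) = -(6 + (6 + 1 - 5))/12 = -(6 + 2)/12 = -1/12*8 = -2/3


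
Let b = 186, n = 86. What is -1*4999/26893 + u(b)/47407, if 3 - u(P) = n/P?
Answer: -22033499401/118567229943 ≈ -0.18583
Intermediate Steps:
u(P) = 3 - 86/P
-1*4999/26893 + u(b)/47407 = -1*4999/26893 + (3 - 86/186)/47407 = -4999*1/26893 + (3 - 86*1/186)*(1/47407) = -4999/26893 + (3 - 43/93)*(1/47407) = -4999/26893 + (236/93)*(1/47407) = -4999/26893 + 236/4408851 = -22033499401/118567229943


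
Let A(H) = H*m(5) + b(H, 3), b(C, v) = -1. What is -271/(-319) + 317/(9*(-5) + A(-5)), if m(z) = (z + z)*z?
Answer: -20907/94424 ≈ -0.22142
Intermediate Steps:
m(z) = 2*z² (m(z) = (2*z)*z = 2*z²)
A(H) = -1 + 50*H (A(H) = H*(2*5²) - 1 = H*(2*25) - 1 = H*50 - 1 = 50*H - 1 = -1 + 50*H)
-271/(-319) + 317/(9*(-5) + A(-5)) = -271/(-319) + 317/(9*(-5) + (-1 + 50*(-5))) = -271*(-1/319) + 317/(-45 + (-1 - 250)) = 271/319 + 317/(-45 - 251) = 271/319 + 317/(-296) = 271/319 + 317*(-1/296) = 271/319 - 317/296 = -20907/94424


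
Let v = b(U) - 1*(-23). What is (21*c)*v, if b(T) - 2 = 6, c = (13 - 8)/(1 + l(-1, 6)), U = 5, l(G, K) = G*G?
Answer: 3255/2 ≈ 1627.5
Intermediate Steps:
l(G, K) = G**2
c = 5/2 (c = (13 - 8)/(1 + (-1)**2) = 5/(1 + 1) = 5/2 ≈ 2.5000)
b(T) = 8 (b(T) = 2 + 6 = 8)
v = 31 (v = 8 - 1*(-23) = 8 + 23 = 31)
(21*c)*v = (21*(5/2))*31 = (105/2)*31 = 3255/2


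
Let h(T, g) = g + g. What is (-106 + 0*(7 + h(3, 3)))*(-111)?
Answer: 11766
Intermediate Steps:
h(T, g) = 2*g
(-106 + 0*(7 + h(3, 3)))*(-111) = (-106 + 0*(7 + 2*3))*(-111) = (-106 + 0*(7 + 6))*(-111) = (-106 + 0*13)*(-111) = (-106 + 0)*(-111) = -106*(-111) = 11766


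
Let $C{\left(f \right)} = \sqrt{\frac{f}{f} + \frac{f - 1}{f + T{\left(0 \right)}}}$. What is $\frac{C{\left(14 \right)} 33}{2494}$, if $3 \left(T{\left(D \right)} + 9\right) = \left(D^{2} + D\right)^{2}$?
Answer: $\frac{99 \sqrt{10}}{12470} \approx 0.025106$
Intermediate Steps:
$T{\left(D \right)} = -9 + \frac{\left(D + D^{2}\right)^{2}}{3}$ ($T{\left(D \right)} = -9 + \frac{\left(D^{2} + D\right)^{2}}{3} = -9 + \frac{\left(D + D^{2}\right)^{2}}{3}$)
$C{\left(f \right)} = \sqrt{1 + \frac{-1 + f}{-9 + f}}$ ($C{\left(f \right)} = \sqrt{\frac{f}{f} + \frac{f - 1}{f - \left(9 - \frac{0^{2} \left(1 + 0\right)^{2}}{3}\right)}} = \sqrt{1 + \frac{-1 + f}{f - \left(9 + 0 \cdot 1^{2}\right)}} = \sqrt{1 + \frac{-1 + f}{f - \left(9 + 0 \cdot 1\right)}} = \sqrt{1 + \frac{-1 + f}{f + \left(-9 + 0\right)}} = \sqrt{1 + \frac{-1 + f}{f - 9}} = \sqrt{1 + \frac{-1 + f}{-9 + f}}$)
$\frac{C{\left(14 \right)} 33}{2494} = \frac{\sqrt{2} \sqrt{\frac{-5 + 14}{-9 + 14}} \cdot 33}{2494} = \sqrt{2} \sqrt{\frac{1}{5} \cdot 9} \cdot 33 \cdot \frac{1}{2494} = \sqrt{2} \sqrt{\frac{9}{5}} \cdot 33 \cdot \frac{1}{2494} = \sqrt{2} \frac{3 \sqrt{5}}{5} \cdot 33 \cdot \frac{1}{2494} = \frac{3 \sqrt{10}}{5} \cdot 33 \cdot \frac{1}{2494} = \frac{99 \sqrt{10}}{5} \cdot \frac{1}{2494} = \frac{99 \sqrt{10}}{12470}$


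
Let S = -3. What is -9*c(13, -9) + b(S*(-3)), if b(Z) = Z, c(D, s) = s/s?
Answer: 0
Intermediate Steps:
c(D, s) = 1
-9*c(13, -9) + b(S*(-3)) = -9*1 - 3*(-3) = -9 + 9 = 0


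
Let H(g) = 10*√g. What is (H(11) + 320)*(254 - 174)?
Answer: 25600 + 800*√11 ≈ 28253.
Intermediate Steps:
(H(11) + 320)*(254 - 174) = (10*√11 + 320)*(254 - 174) = (320 + 10*√11)*80 = 25600 + 800*√11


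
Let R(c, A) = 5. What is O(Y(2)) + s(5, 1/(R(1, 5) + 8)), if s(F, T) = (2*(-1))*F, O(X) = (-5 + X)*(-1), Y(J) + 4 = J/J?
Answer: -2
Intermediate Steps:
Y(J) = -3 (Y(J) = -4 + J/J = -4 + 1 = -3)
O(X) = 5 - X
s(F, T) = -2*F
O(Y(2)) + s(5, 1/(R(1, 5) + 8)) = (5 - 1*(-3)) - 2*5 = (5 + 3) - 10 = 8 - 10 = -2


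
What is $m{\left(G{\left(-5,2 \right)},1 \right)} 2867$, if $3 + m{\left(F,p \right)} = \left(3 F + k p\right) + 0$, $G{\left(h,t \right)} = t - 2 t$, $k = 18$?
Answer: $25803$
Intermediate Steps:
$G{\left(h,t \right)} = - t$
$m{\left(F,p \right)} = -3 + 3 F + 18 p$ ($m{\left(F,p \right)} = -3 + \left(\left(3 F + 18 p\right) + 0\right) = -3 + \left(3 F + 18 p\right) = -3 + 3 F + 18 p$)
$m{\left(G{\left(-5,2 \right)},1 \right)} 2867 = \left(-3 + 3 \left(\left(-1\right) 2\right) + 18 \cdot 1\right) 2867 = \left(-3 + 3 \left(-2\right) + 18\right) 2867 = \left(-3 - 6 + 18\right) 2867 = 9 \cdot 2867 = 25803$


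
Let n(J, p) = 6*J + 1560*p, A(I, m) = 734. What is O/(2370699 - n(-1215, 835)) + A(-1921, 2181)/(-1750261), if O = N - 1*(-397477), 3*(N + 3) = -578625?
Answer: 357312314813/1882211426529 ≈ 0.18984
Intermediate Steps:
N = -192878 (N = -3 + (⅓)*(-578625) = -3 - 192875 = -192878)
O = 204599 (O = -192878 - 1*(-397477) = -192878 + 397477 = 204599)
O/(2370699 - n(-1215, 835)) + A(-1921, 2181)/(-1750261) = 204599/(2370699 - (6*(-1215) + 1560*835)) + 734/(-1750261) = 204599/(2370699 - (-7290 + 1302600)) + 734*(-1/1750261) = 204599/(2370699 - 1*1295310) - 734/1750261 = 204599/(2370699 - 1295310) - 734/1750261 = 204599/1075389 - 734/1750261 = 357312314813/1882211426529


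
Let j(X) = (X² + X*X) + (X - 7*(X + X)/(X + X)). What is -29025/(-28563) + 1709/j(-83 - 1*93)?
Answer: 613886464/588102649 ≈ 1.0438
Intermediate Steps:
j(X) = -7 + X + 2*X² (j(X) = (X² + X²) + (X - 7*2*X/(2*X)) = 2*X² + (X - 7*2*X*1/(2*X)) = 2*X² + (X - 7*1) = 2*X² + (X - 7) = 2*X² + (-7 + X) = -7 + X + 2*X²)
-29025/(-28563) + 1709/j(-83 - 1*93) = -29025/(-28563) + 1709/(-7 + (-83 - 1*93) + 2*(-83 - 1*93)²) = -29025*(-1/28563) + 1709/(-7 + (-83 - 93) + 2*(-83 - 93)²) = 9675/9521 + 1709/(-7 - 176 + 2*(-176)²) = 9675/9521 + 1709/(-7 - 176 + 2*30976) = 9675/9521 + 1709/(-7 - 176 + 61952) = 9675/9521 + 1709/61769 = 613886464/588102649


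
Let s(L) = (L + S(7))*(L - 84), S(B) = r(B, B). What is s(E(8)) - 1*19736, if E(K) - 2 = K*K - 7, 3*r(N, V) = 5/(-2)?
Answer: -127141/6 ≈ -21190.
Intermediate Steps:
r(N, V) = -5/6 (r(N, V) = (5/(-2))/3 = (5*(-1/2))/3 = (1/3)*(-5/2) = -5/6)
S(B) = -5/6
E(K) = -5 + K**2 (E(K) = 2 + (K*K - 7) = 2 + (K**2 - 7) = 2 + (-7 + K**2) = -5 + K**2)
s(L) = (-84 + L)*(-5/6 + L) (s(L) = (L - 5/6)*(L - 84) = (-5/6 + L)*(-84 + L) = (-84 + L)*(-5/6 + L))
s(E(8)) - 1*19736 = (70 + (-5 + 8**2)**2 - 509*(-5 + 8**2)/6) - 1*19736 = (70 + (-5 + 64)**2 - 509*(-5 + 64)/6) - 19736 = (70 + 59**2 - 509/6*59) - 19736 = (70 + 3481 - 30031/6) - 19736 = -8725/6 - 19736 = -127141/6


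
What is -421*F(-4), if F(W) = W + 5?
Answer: -421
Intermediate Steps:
F(W) = 5 + W
-421*F(-4) = -421*(5 - 4) = -421*1 = -421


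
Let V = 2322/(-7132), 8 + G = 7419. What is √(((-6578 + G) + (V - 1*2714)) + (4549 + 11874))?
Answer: √184917108826/3566 ≈ 120.59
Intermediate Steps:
G = 7411 (G = -8 + 7419 = 7411)
V = -1161/3566 (V = 2322*(-1/7132) = -1161/3566 ≈ -0.32557)
√(((-6578 + G) + (V - 1*2714)) + (4549 + 11874)) = √(((-6578 + 7411) + (-1161/3566 - 1*2714)) + (4549 + 11874)) = √((833 + (-1161/3566 - 2714)) + 16423) = √((833 - 9679285/3566) + 16423) = √(-6708807/3566 + 16423) = √(51855611/3566) = √184917108826/3566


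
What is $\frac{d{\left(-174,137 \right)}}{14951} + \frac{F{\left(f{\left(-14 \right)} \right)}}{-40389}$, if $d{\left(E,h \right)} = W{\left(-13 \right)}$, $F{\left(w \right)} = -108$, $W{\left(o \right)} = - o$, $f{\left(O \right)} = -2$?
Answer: $\frac{713255}{201285313} \approx 0.0035435$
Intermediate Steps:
$d{\left(E,h \right)} = 13$ ($d{\left(E,h \right)} = \left(-1\right) \left(-13\right) = 13$)
$\frac{d{\left(-174,137 \right)}}{14951} + \frac{F{\left(f{\left(-14 \right)} \right)}}{-40389} = \frac{13}{14951} - \frac{108}{-40389} = 13 \cdot \frac{1}{14951} - - \frac{36}{13463} = \frac{13}{14951} + \frac{36}{13463} = \frac{713255}{201285313}$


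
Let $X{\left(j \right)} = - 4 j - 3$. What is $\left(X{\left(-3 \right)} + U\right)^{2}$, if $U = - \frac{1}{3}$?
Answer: $\frac{676}{9} \approx 75.111$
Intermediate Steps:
$X{\left(j \right)} = -3 - 4 j$
$U = - \frac{1}{3}$ ($U = \left(-1\right) \frac{1}{3} = - \frac{1}{3} \approx -0.33333$)
$\left(X{\left(-3 \right)} + U\right)^{2} = \left(\left(-3 - -12\right) - \frac{1}{3}\right)^{2} = \left(\left(-3 + 12\right) - \frac{1}{3}\right)^{2} = \left(9 - \frac{1}{3}\right)^{2} = \left(\frac{26}{3}\right)^{2} = \frac{676}{9}$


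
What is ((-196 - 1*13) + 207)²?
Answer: 4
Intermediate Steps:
((-196 - 1*13) + 207)² = ((-196 - 13) + 207)² = (-209 + 207)² = (-2)² = 4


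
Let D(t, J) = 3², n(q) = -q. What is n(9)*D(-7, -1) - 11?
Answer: -92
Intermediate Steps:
D(t, J) = 9
n(9)*D(-7, -1) - 11 = -1*9*9 - 11 = -9*9 - 11 = -81 - 11 = -92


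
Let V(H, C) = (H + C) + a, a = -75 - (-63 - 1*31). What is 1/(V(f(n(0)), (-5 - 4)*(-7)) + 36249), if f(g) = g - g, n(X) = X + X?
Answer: 1/36331 ≈ 2.7525e-5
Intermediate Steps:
n(X) = 2*X
a = 19 (a = -75 - (-63 - 31) = -75 - 1*(-94) = -75 + 94 = 19)
f(g) = 0
V(H, C) = 19 + C + H (V(H, C) = (H + C) + 19 = (C + H) + 19 = 19 + C + H)
1/(V(f(n(0)), (-5 - 4)*(-7)) + 36249) = 1/((19 + (-5 - 4)*(-7) + 0) + 36249) = 1/((19 - 9*(-7) + 0) + 36249) = 1/((19 + 63 + 0) + 36249) = 1/(82 + 36249) = 1/36331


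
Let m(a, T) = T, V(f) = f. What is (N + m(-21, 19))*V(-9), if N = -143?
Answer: 1116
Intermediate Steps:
(N + m(-21, 19))*V(-9) = (-143 + 19)*(-9) = -124*(-9) = 1116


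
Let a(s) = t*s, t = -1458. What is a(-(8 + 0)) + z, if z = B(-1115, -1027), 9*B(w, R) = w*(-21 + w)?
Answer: 1371616/9 ≈ 1.5240e+5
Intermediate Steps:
B(w, R) = w*(-21 + w)/9 (B(w, R) = (w*(-21 + w))/9 = w*(-21 + w)/9)
a(s) = -1458*s
z = 1266640/9 (z = (⅑)*(-1115)*(-21 - 1115) = (⅑)*(-1115)*(-1136) = 1266640/9 ≈ 1.4074e+5)
a(-(8 + 0)) + z = -(-1458)*(8 + 0) + 1266640/9 = -(-1458)*8 + 1266640/9 = -1458*(-8) + 1266640/9 = 11664 + 1266640/9 = 1371616/9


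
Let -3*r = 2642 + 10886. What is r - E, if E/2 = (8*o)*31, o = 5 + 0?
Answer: -20968/3 ≈ -6989.3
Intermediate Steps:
o = 5
r = -13528/3 (r = -(2642 + 10886)/3 = -1/3*13528 = -13528/3 ≈ -4509.3)
E = 2480 (E = 2*((8*5)*31) = 2*(40*31) = 2*1240 = 2480)
r - E = -13528/3 - 1*2480 = -13528/3 - 2480 = -20968/3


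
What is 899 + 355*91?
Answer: 33204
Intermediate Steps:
899 + 355*91 = 899 + 32305 = 33204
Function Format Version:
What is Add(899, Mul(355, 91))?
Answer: 33204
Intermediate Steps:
Add(899, Mul(355, 91)) = Add(899, 32305) = 33204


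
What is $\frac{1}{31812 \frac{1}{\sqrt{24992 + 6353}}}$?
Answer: $\frac{\sqrt{31345}}{31812} \approx 0.0055654$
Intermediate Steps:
$\frac{1}{31812 \frac{1}{\sqrt{24992 + 6353}}} = \frac{1}{31812 \frac{1}{\sqrt{31345}}} = \frac{1}{31812 \frac{\sqrt{31345}}{31345}} = \frac{1}{\frac{31812}{31345} \sqrt{31345}} = \frac{\sqrt{31345}}{31812}$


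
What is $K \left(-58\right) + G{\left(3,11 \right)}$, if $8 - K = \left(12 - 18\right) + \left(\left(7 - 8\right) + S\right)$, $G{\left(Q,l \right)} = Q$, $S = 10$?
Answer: $-287$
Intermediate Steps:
$K = 5$ ($K = 8 - \left(\left(12 - 18\right) + \left(\left(7 - 8\right) + 10\right)\right) = 8 - \left(-6 + \left(-1 + 10\right)\right) = 8 - \left(-6 + 9\right) = 8 - 3 = 5$)
$K \left(-58\right) + G{\left(3,11 \right)} = 5 \left(-58\right) + 3 = -290 + 3 = -287$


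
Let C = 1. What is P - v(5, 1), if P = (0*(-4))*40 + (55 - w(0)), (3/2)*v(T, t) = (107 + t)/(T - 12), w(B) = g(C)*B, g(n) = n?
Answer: 457/7 ≈ 65.286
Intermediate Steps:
w(B) = B (w(B) = 1*B = B)
v(T, t) = 2*(107 + t)/(3*(-12 + T)) (v(T, t) = 2*((107 + t)/(T - 12))/3 = 2*((107 + t)/(-12 + T))/3 = 2*(107 + t)/(3*(-12 + T)))
P = 55 (P = (0*(-4))*40 + (55 - 1*0) = 0*40 + (55 + 0) = 0 + 55 = 55)
P - v(5, 1) = 55 - 2*(107 + 1)/(3*(-12 + 5)) = 55 - 2*108/(3*(-7)) = 55 - 2*(-1)*108/(3*7) = 55 - 1*(-72/7) = 55 + 72/7 = 457/7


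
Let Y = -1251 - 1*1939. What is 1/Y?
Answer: -1/3190 ≈ -0.00031348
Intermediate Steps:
Y = -3190 (Y = -1251 - 1939 = -3190)
1/Y = 1/(-3190) = -1/3190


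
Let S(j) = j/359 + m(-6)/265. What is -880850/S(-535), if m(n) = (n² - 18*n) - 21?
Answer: 41899832375/48809 ≈ 8.5845e+5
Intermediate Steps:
m(n) = -21 + n² - 18*n
S(j) = 123/265 + j/359 (S(j) = j/359 + (-21 + (-6)² - 18*(-6))/265 = j*(1/359) + (-21 + 36 + 108)*(1/265) = j/359 + 123*(1/265) = j/359 + 123/265 = 123/265 + j/359)
-880850/S(-535) = -880850/(123/265 + (1/359)*(-535)) = -880850/(123/265 - 535/359) = -880850/(-97618/95135) = -880850*(-95135/97618) = 41899832375/48809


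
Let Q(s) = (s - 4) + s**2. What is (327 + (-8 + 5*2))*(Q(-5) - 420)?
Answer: -132916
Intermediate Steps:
Q(s) = -4 + s + s**2 (Q(s) = (-4 + s) + s**2 = -4 + s + s**2)
(327 + (-8 + 5*2))*(Q(-5) - 420) = (327 + (-8 + 5*2))*((-4 - 5 + (-5)**2) - 420) = (327 + (-8 + 10))*((-4 - 5 + 25) - 420) = (327 + 2)*(16 - 420) = 329*(-404) = -132916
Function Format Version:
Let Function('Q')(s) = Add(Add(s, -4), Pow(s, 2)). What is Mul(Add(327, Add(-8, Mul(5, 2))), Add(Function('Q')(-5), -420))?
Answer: -132916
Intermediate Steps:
Function('Q')(s) = Add(-4, s, Pow(s, 2)) (Function('Q')(s) = Add(Add(-4, s), Pow(s, 2)) = Add(-4, s, Pow(s, 2)))
Mul(Add(327, Add(-8, Mul(5, 2))), Add(Function('Q')(-5), -420)) = Mul(Add(327, Add(-8, Mul(5, 2))), Add(Add(-4, -5, Pow(-5, 2)), -420)) = Mul(Add(327, Add(-8, 10)), Add(Add(-4, -5, 25), -420)) = Mul(Add(327, 2), Add(16, -420)) = Mul(329, -404) = -132916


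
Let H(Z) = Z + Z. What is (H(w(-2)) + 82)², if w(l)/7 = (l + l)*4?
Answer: 20164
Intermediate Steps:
w(l) = 56*l (w(l) = 7*((l + l)*4) = 7*((2*l)*4) = 7*(8*l) = 56*l)
H(Z) = 2*Z
(H(w(-2)) + 82)² = (2*(56*(-2)) + 82)² = (2*(-112) + 82)² = (-224 + 82)² = (-142)² = 20164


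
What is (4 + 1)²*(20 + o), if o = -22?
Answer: -50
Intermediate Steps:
(4 + 1)²*(20 + o) = (4 + 1)²*(20 - 22) = 5²*(-2) = 25*(-2) = -50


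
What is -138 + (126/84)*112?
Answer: 30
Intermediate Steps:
-138 + (126/84)*112 = -138 + (126*(1/84))*112 = -138 + (3/2)*112 = -138 + 168 = 30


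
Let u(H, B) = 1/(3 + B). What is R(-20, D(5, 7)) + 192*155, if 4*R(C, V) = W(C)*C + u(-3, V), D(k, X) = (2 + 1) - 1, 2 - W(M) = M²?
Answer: 635001/20 ≈ 31750.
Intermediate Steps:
W(M) = 2 - M²
D(k, X) = 2 (D(k, X) = 3 - 1 = 2)
R(C, V) = 1/(4*(3 + V)) + C*(2 - C²)/4 (R(C, V) = ((2 - C²)*C + 1/(3 + V))/4 = (C*(2 - C²) + 1/(3 + V))/4 = (1/(3 + V) + C*(2 - C²))/4 = 1/(4*(3 + V)) + C*(2 - C²)/4)
R(-20, D(5, 7)) + 192*155 = (1 - 1*(-20)*(-2 + (-20)²)*(3 + 2))/(4*(3 + 2)) + 192*155 = (¼)*(1 - 1*(-20)*(-2 + 400)*5)/5 + 29760 = (¼)*(⅕)*(1 - 1*(-20)*398*5) + 29760 = (¼)*(⅕)*(1 + 39800) + 29760 = (¼)*(⅕)*39801 + 29760 = 39801/20 + 29760 = 635001/20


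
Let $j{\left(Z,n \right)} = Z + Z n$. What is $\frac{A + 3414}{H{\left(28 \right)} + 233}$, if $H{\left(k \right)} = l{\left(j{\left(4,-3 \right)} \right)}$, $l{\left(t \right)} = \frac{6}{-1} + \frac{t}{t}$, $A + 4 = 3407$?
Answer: $\frac{6817}{228} \approx 29.899$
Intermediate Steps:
$A = 3403$ ($A = -4 + 3407 = 3403$)
$l{\left(t \right)} = -5$ ($l{\left(t \right)} = 6 \left(-1\right) + 1 = -6 + 1 = -5$)
$H{\left(k \right)} = -5$
$\frac{A + 3414}{H{\left(28 \right)} + 233} = \frac{3403 + 3414}{-5 + 233} = \frac{6817}{228}$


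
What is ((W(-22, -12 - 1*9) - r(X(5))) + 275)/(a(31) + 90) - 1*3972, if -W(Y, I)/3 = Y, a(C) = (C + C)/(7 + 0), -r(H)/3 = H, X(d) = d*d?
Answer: -686428/173 ≈ -3967.8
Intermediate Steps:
X(d) = d**2
r(H) = -3*H
a(C) = 2*C/7 (a(C) = (2*C)/7 = (2*C)*(1/7) = 2*C/7)
W(Y, I) = -3*Y
((W(-22, -12 - 1*9) - r(X(5))) + 275)/(a(31) + 90) - 1*3972 = ((-3*(-22) - (-3)*5**2) + 275)/((2/7)*31 + 90) - 1*3972 = ((66 - (-3)*25) + 275)/(62/7 + 90) - 3972 = ((66 - 1*(-75)) + 275)/(692/7) - 3972 = ((66 + 75) + 275)*(7/692) - 3972 = (141 + 275)*(7/692) - 3972 = 416*(7/692) - 3972 = 728/173 - 3972 = -686428/173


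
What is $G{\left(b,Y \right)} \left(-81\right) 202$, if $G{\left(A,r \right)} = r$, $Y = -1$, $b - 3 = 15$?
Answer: $16362$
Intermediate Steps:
$b = 18$ ($b = 3 + 15 = 18$)
$G{\left(b,Y \right)} \left(-81\right) 202 = \left(-1\right) \left(-81\right) 202 = 81 \cdot 202 = 16362$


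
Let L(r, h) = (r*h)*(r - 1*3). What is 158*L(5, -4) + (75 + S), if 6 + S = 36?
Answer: -6215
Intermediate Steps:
S = 30 (S = -6 + 36 = 30)
L(r, h) = h*r*(-3 + r) (L(r, h) = (h*r)*(r - 3) = (h*r)*(-3 + r) = h*r*(-3 + r))
158*L(5, -4) + (75 + S) = 158*(-4*5*(-3 + 5)) + (75 + 30) = 158*(-4*5*2) + 105 = 158*(-40) + 105 = -6320 + 105 = -6215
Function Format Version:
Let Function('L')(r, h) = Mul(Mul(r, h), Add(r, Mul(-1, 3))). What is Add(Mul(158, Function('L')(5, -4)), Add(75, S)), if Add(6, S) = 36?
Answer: -6215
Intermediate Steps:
S = 30 (S = Add(-6, 36) = 30)
Function('L')(r, h) = Mul(h, r, Add(-3, r)) (Function('L')(r, h) = Mul(Mul(h, r), Add(r, -3)) = Mul(Mul(h, r), Add(-3, r)) = Mul(h, r, Add(-3, r)))
Add(Mul(158, Function('L')(5, -4)), Add(75, S)) = Add(Mul(158, Mul(-4, 5, Add(-3, 5))), Add(75, 30)) = Add(Mul(158, Mul(-4, 5, 2)), 105) = Add(Mul(158, -40), 105) = Add(-6320, 105) = -6215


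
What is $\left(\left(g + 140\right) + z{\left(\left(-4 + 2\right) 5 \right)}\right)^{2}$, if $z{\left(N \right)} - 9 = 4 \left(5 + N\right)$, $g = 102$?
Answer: $53361$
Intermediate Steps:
$z{\left(N \right)} = 29 + 4 N$ ($z{\left(N \right)} = 9 + 4 \left(5 + N\right) = 9 + \left(20 + 4 N\right) = 29 + 4 N$)
$\left(\left(g + 140\right) + z{\left(\left(-4 + 2\right) 5 \right)}\right)^{2} = \left(\left(102 + 140\right) + \left(29 + 4 \left(-4 + 2\right) 5\right)\right)^{2} = \left(242 + \left(29 + 4 \left(\left(-2\right) 5\right)\right)\right)^{2} = \left(242 + \left(29 + 4 \left(-10\right)\right)\right)^{2} = \left(242 + \left(29 - 40\right)\right)^{2} = \left(242 - 11\right)^{2} = 231^{2} = 53361$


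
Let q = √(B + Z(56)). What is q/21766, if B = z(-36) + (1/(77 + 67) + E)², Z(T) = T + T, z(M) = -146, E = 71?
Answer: √103845601/3134304 ≈ 0.0032513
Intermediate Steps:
Z(T) = 2*T
B = 101523169/20736 (B = -146 + (1/(77 + 67) + 71)² = -146 + (1/144 + 71)² = -146 + (10225/144)² = -146 + 104550625/20736 = 101523169/20736 ≈ 4896.0)
q = √103845601/144 (q = √(101523169/20736 + 2*56) = √(101523169/20736 + 112) = √(103845601/20736) = √103845601/144 ≈ 70.767)
q/21766 = (√103845601/144)/21766 = (√103845601/144)*(1/21766) = √103845601/3134304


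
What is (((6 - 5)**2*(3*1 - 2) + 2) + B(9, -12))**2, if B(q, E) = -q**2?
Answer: 6084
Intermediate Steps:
(((6 - 5)**2*(3*1 - 2) + 2) + B(9, -12))**2 = (((6 - 5)**2*(3*1 - 2) + 2) - 1*9**2)**2 = ((1**2*(3 - 2) + 2) - 1*81)**2 = ((1*1 + 2) - 81)**2 = ((1 + 2) - 81)**2 = (3 - 81)**2 = (-78)**2 = 6084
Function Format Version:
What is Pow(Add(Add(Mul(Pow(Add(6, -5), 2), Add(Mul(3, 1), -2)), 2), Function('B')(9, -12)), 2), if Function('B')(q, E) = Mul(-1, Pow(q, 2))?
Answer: 6084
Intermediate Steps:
Pow(Add(Add(Mul(Pow(Add(6, -5), 2), Add(Mul(3, 1), -2)), 2), Function('B')(9, -12)), 2) = Pow(Add(Add(Mul(Pow(Add(6, -5), 2), Add(Mul(3, 1), -2)), 2), Mul(-1, Pow(9, 2))), 2) = Pow(Add(Add(Mul(Pow(1, 2), Add(3, -2)), 2), Mul(-1, 81)), 2) = Pow(Add(Add(Mul(1, 1), 2), -81), 2) = Pow(Add(Add(1, 2), -81), 2) = Pow(Add(3, -81), 2) = Pow(-78, 2) = 6084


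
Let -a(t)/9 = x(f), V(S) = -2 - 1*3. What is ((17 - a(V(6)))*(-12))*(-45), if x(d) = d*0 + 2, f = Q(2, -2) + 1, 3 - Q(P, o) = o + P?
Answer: 18900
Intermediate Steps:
Q(P, o) = 3 - P - o (Q(P, o) = 3 - (o + P) = 3 - (P + o) = 3 + (-P - o) = 3 - P - o)
f = 4 (f = (3 - 1*2 - 1*(-2)) + 1 = (3 - 2 + 2) + 1 = 3 + 1 = 4)
x(d) = 2 (x(d) = 0 + 2 = 2)
V(S) = -5 (V(S) = -2 - 3 = -5)
a(t) = -18 (a(t) = -9*2 = -18)
((17 - a(V(6)))*(-12))*(-45) = ((17 - 1*(-18))*(-12))*(-45) = ((17 + 18)*(-12))*(-45) = (35*(-12))*(-45) = -420*(-45) = 18900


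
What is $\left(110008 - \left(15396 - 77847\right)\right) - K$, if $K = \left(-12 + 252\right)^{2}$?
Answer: $114859$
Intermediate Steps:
$K = 57600$ ($K = 240^{2} = 57600$)
$\left(110008 - \left(15396 - 77847\right)\right) - K = \left(110008 - \left(15396 - 77847\right)\right) - 57600 = \left(110008 - -62451\right) - 57600 = \left(110008 + 62451\right) - 57600 = 172459 - 57600 = 114859$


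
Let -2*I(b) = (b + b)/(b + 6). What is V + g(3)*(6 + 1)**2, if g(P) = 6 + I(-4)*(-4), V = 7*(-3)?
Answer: -119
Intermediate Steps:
I(b) = -b/(6 + b) (I(b) = -(b + b)/(2*(b + 6)) = -2*b/(2*(6 + b)) = -b/(6 + b))
V = -21
g(P) = -2 (g(P) = 6 - 1*(-4)/(6 - 4)*(-4) = 6 - 1*(-4)/2*(-4) = 6 - 1*(-4)*1/2*(-4) = 6 + 2*(-4) = 6 - 8 = -2)
V + g(3)*(6 + 1)**2 = -21 - 2*(6 + 1)**2 = -21 - 2*7**2 = -21 - 2*49 = -21 - 98 = -119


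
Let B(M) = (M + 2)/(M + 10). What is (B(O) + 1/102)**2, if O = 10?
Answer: 96721/260100 ≈ 0.37186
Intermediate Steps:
B(M) = (2 + M)/(10 + M)
(B(O) + 1/102)**2 = ((2 + 10)/(10 + 10) + 1/102)**2 = (12/20 + 1/102)**2 = ((1/20)*12 + 1/102)**2 = (3/5 + 1/102)**2 = (311/510)**2 = 96721/260100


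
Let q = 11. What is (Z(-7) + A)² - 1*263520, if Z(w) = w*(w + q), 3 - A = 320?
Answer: -144495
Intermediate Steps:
A = -317 (A = 3 - 1*320 = 3 - 320 = -317)
Z(w) = w*(11 + w) (Z(w) = w*(w + 11) = w*(11 + w))
(Z(-7) + A)² - 1*263520 = (-7*(11 - 7) - 317)² - 1*263520 = (-7*4 - 317)² - 263520 = (-28 - 317)² - 263520 = (-345)² - 263520 = 119025 - 263520 = -144495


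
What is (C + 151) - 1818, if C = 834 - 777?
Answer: -1610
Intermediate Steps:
C = 57
(C + 151) - 1818 = (57 + 151) - 1818 = 208 - 1818 = -1610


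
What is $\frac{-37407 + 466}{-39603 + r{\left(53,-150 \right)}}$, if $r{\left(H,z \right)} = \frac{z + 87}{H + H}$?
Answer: $\frac{3915746}{4197981} \approx 0.93277$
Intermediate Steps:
$r{\left(H,z \right)} = \frac{87 + z}{2 H}$
$\frac{-37407 + 466}{-39603 + r{\left(53,-150 \right)}} = \frac{-37407 + 466}{-39603 + \frac{87 - 150}{2 \cdot 53}} = - \frac{36941}{-39603 + \frac{1}{2} \cdot \frac{1}{53} \left(-63\right)} = - \frac{36941}{-39603 - \frac{63}{106}} = - \frac{36941}{- \frac{4197981}{106}} = \left(-36941\right) \left(- \frac{106}{4197981}\right) = \frac{3915746}{4197981}$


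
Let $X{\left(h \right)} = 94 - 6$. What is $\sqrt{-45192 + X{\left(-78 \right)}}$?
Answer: $4 i \sqrt{2819} \approx 212.38 i$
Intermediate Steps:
$X{\left(h \right)} = 88$
$\sqrt{-45192 + X{\left(-78 \right)}} = \sqrt{-45192 + 88} = \sqrt{-45104} = 4 i \sqrt{2819}$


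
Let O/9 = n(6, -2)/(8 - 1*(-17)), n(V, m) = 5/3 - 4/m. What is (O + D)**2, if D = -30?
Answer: 514089/625 ≈ 822.54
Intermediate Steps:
n(V, m) = 5/3 - 4/m (n(V, m) = 5*(1/3) - 4/m = 5/3 - 4/m)
O = 33/25 (O = 9*((5/3 - 4/(-2))/(8 - 1*(-17))) = 9*((5/3 - 4*(-1/2))/(8 + 17)) = 9*((5/3 + 2)/25) = 9*((11/3)*(1/25)) = 9*(11/75) = 33/25 ≈ 1.3200)
(O + D)**2 = (33/25 - 30)**2 = (-717/25)**2 = 514089/625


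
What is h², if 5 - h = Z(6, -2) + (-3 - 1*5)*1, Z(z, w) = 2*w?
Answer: 289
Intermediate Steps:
h = 17 (h = 5 - (2*(-2) + (-3 - 1*5)*1) = 5 - (-4 + (-3 - 5)*1) = 5 - (-4 - 8*1) = 5 - (-4 - 8) = 5 - 1*(-12) = 5 + 12 = 17)
h² = 17² = 289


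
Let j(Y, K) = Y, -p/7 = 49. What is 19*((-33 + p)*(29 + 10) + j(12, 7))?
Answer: -278388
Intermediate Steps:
p = -343 (p = -7*49 = -343)
19*((-33 + p)*(29 + 10) + j(12, 7)) = 19*((-33 - 343)*(29 + 10) + 12) = 19*(-376*39 + 12) = 19*(-14664 + 12) = 19*(-14652) = -278388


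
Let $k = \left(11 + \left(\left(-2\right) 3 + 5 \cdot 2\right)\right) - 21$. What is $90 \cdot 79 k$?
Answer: $-42660$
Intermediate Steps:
$k = -6$ ($k = \left(11 + \left(-6 + 10\right)\right) - 21 = \left(11 + 4\right) - 21 = 15 - 21 = -6$)
$90 \cdot 79 k = 90 \cdot 79 \left(-6\right) = 7110 \left(-6\right) = -42660$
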